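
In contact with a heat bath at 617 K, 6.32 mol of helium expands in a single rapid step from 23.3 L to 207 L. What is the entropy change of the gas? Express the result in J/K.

ΔS_gas = 115 J/K

Entropy is a state function, so ΔS_gas depends only on the end states.
For an isothermal ideal gas ΔS_gas = nR ln(V₂/V₁) = 6.32 × 8.314 × ln(207/23.3) = 115 J/K.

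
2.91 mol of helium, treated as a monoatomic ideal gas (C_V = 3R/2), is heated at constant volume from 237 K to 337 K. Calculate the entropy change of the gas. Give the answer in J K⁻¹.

At constant volume, ΔS = nC_V ln(T₂/T₁) with C_V = 3R/2 = 12.47 J mol⁻¹ K⁻¹.
ΔS = 2.91 × 12.47 × ln(337/237) = 12.8 J/K.

ΔS = 12.8 J/K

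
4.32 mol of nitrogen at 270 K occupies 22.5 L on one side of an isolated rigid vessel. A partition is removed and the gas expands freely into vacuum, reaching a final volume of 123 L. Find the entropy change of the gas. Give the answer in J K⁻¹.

ΔS_gas = 61 J/K

For an ideal gas in free expansion Q = 0 and W = 0, so T is unchanged.
Entropy is a state function; using a reversible isothermal path, ΔS_gas = nR ln(V₂/V₁) = 4.32 × 8.314 × ln(123/22.5) = 61 J/K.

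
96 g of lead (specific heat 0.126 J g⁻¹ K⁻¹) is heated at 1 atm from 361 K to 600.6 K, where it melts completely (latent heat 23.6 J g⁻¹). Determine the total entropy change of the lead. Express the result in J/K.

Warming step: ΔS₁ = m c ln(T_tr/T_i) = 96 × 0.126 × ln(600.6/361) = 6.157 J/K.
Phase change: ΔS₂ = +mL/T_tr = 96 × 23.6 / 600.6 = 3.772 J/K.
ΔS_total = (6.157) + (3.772) = 9.93 J/K.

ΔS = 9.93 J/K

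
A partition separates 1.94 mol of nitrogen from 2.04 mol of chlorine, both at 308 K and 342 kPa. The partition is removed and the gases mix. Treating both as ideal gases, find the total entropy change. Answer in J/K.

Mole fractions: x_A = 1.94/3.98 = 0.487, x_B = 0.513.
ΔS_mix = −R(n_A ln x_A + n_B ln x_B) = −8.314 × (1.94 ln 0.487 + 2.04 ln 0.513) = 22.9 J/K.

ΔS_mix = 22.9 J/K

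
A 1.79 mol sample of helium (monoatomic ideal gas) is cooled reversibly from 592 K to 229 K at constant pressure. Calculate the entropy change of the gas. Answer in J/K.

ΔS = -35.3 J/K

At constant pressure, ΔS = nC_p ln(T₂/T₁) with C_p = 5R/2 = 20.79 J mol⁻¹ K⁻¹.
ΔS = 1.79 × 20.79 × ln(229/592) = -35.3 J/K.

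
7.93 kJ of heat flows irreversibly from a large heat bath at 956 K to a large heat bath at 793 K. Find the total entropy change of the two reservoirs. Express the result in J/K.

ΔS_total = 1.71 J/K

ΔS_hot = −Q/T_H = −7930/956 = -8.295 J/K and ΔS_cold = +Q/T_C = 7930/793 = 10 J/K.
ΔS_total = -8.295 + 10 = 1.71 J/K, positive as the second law requires.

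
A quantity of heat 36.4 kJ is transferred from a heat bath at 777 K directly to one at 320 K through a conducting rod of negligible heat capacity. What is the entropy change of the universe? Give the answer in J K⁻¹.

ΔS_total = 66.9 J/K

ΔS_hot = −Q/T_H = −36400/777 = -46.85 J/K and ΔS_cold = +Q/T_C = 36400/320 = 113.8 J/K.
ΔS_total = -46.85 + 113.8 = 66.9 J/K, positive as the second law requires.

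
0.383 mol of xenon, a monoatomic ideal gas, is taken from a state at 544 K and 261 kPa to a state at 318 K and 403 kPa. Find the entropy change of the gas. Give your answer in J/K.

ΔS = nC_p ln(T₂/T₁) − nR ln(P₂/P₁), with C_p = 5R/2 = 20.79 J mol⁻¹ K⁻¹ for a monoatomic ideal gas.
ΔS = 0.383 × [20.79 × ln(318/544) − 8.314 × ln(403/261)] = -5.66 J/K.

ΔS = -5.66 J/K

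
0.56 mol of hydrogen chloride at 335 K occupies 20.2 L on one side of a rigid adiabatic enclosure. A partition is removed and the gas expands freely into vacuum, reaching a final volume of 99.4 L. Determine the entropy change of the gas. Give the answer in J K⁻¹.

ΔS_gas = 7.42 J/K

For an ideal gas in free expansion Q = 0 and W = 0, so T is unchanged.
Entropy is a state function; using a reversible isothermal path, ΔS_gas = nR ln(V₂/V₁) = 0.56 × 8.314 × ln(99.4/20.2) = 7.42 J/K.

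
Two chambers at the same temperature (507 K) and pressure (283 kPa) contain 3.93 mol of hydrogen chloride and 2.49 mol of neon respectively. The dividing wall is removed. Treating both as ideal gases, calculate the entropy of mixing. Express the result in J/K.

ΔS_mix = 35.6 J/K

Mole fractions: x_A = 3.93/6.42 = 0.612, x_B = 0.388.
ΔS_mix = −R(n_A ln x_A + n_B ln x_B) = −8.314 × (3.93 ln 0.612 + 2.49 ln 0.388) = 35.6 J/K.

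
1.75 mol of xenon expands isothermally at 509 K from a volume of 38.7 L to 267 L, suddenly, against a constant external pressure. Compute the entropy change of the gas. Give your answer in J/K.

ΔS_gas = 28.1 J/K

Entropy is a state function, so ΔS_gas depends only on the end states.
For an isothermal ideal gas ΔS_gas = nR ln(V₂/V₁) = 1.75 × 8.314 × ln(267/38.7) = 28.1 J/K.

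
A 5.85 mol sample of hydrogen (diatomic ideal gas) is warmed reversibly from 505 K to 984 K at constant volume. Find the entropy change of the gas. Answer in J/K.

ΔS = 81.1 J/K

At constant volume, ΔS = nC_V ln(T₂/T₁) with C_V = 5R/2 = 20.79 J mol⁻¹ K⁻¹.
ΔS = 5.85 × 20.79 × ln(984/505) = 81.1 J/K.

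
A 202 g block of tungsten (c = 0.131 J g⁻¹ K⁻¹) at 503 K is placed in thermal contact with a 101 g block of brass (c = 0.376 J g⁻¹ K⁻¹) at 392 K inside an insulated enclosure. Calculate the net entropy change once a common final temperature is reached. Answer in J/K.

ΔS_total = 0.491 J/K

Energy balance: T_f = (m₁c₁T₁ + m₂c₂T₂)/(m₁c₁ + m₂c₂) = 437.58 K.
ΔS₁ = m₁c₁ ln(T_f/T₁) = 26.462 × ln(437.58/503) = -3.687 J/K.
ΔS₂ = m₂c₂ ln(T_f/T₂) = 37.976 × ln(437.58/392) = 4.178 J/K.
ΔS_total = -3.687 + 4.178 = 0.491 J/K.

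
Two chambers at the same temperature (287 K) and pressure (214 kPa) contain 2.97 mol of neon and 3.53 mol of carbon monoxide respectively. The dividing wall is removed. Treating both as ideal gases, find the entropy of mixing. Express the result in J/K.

Mole fractions: x_A = 2.97/6.5 = 0.457, x_B = 0.543.
ΔS_mix = −R(n_A ln x_A + n_B ln x_B) = −8.314 × (2.97 ln 0.457 + 3.53 ln 0.543) = 37.3 J/K.

ΔS_mix = 37.3 J/K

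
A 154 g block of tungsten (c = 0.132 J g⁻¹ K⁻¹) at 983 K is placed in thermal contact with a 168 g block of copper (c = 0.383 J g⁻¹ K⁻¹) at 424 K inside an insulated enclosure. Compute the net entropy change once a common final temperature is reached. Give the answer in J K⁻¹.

ΔS_total = 6.19 J/K

Energy balance: T_f = (m₁c₁T₁ + m₂c₂T₂)/(m₁c₁ + m₂c₂) = 558.2 K.
ΔS₁ = m₁c₁ ln(T_f/T₁) = 20.328 × ln(558.2/983) = -11.5 J/K.
ΔS₂ = m₂c₂ ln(T_f/T₂) = 64.344 × ln(558.2/424) = 17.69 J/K.
ΔS_total = -11.5 + 17.69 = 6.19 J/K.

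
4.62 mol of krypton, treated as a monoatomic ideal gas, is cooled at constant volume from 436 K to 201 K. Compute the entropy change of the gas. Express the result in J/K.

At constant volume, ΔS = nC_V ln(T₂/T₁) with C_V = 3R/2 = 12.47 J mol⁻¹ K⁻¹.
ΔS = 4.62 × 12.47 × ln(201/436) = -44.6 J/K.

ΔS = -44.6 J/K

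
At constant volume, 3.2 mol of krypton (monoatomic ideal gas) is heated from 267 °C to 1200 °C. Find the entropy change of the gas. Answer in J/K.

In kelvin: T₁ = 540.15 K, T₂ = 1473.15 K. At constant volume, ΔS = nC_V ln(T₂/T₁) with C_V = 3R/2 = 12.47 J mol⁻¹ K⁻¹.
ΔS = 3.2 × 12.47 × ln(1473.15/540.15) = 40 J/K.

ΔS = 40 J/K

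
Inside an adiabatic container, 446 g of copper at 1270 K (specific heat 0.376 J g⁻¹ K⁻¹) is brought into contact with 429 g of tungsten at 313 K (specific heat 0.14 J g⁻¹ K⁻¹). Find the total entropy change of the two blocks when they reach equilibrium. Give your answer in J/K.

Energy balance: T_f = (m₁c₁T₁ + m₂c₂T₂)/(m₁c₁ + m₂c₂) = 1017.6 K.
ΔS₁ = m₁c₁ ln(T_f/T₁) = 167.696 × ln(1017.6/1270) = -37.15 J/K.
ΔS₂ = m₂c₂ ln(T_f/T₂) = 60.06 × ln(1017.6/313) = 70.81 J/K.
ΔS_total = -37.15 + 70.81 = 33.7 J/K.

ΔS_total = 33.7 J/K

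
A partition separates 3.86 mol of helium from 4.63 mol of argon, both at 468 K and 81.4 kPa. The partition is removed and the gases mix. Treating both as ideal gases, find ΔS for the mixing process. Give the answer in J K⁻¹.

ΔS_mix = 48.6 J/K

Mole fractions: x_A = 3.86/8.49 = 0.455, x_B = 0.545.
ΔS_mix = −R(n_A ln x_A + n_B ln x_B) = −8.314 × (3.86 ln 0.455 + 4.63 ln 0.545) = 48.6 J/K.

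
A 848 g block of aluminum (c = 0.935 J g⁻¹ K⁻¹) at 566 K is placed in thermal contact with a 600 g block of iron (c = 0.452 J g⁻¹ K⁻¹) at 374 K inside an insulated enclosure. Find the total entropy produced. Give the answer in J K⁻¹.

ΔS_total = 16.1 J/K

Energy balance: T_f = (m₁c₁T₁ + m₂c₂T₂)/(m₁c₁ + m₂c₂) = 517.07 K.
ΔS₁ = m₁c₁ ln(T_f/T₁) = 792.88 × ln(517.07/566) = -71.7 J/K.
ΔS₂ = m₂c₂ ln(T_f/T₂) = 271.2 × ln(517.07/374) = 87.85 J/K.
ΔS_total = -71.7 + 87.85 = 16.1 J/K.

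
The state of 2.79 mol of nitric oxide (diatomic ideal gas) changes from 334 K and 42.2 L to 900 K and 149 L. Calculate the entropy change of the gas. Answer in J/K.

Entropy is a state function: ΔS = nC_V ln(T₂/T₁) + nR ln(V₂/V₁), with C_V = 5R/2 = 20.79 J mol⁻¹ K⁻¹ for a diatomic ideal gas.
ΔS = 2.79 × [20.79 × ln(900/334) + 8.314 × ln(149/42.2)] = 86.7 J/K.

ΔS = 86.7 J/K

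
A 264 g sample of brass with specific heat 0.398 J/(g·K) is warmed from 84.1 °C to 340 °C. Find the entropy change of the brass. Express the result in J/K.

In kelvin: T₁ = 357.25 K, T₂ = 613.15 K. ΔS = ∫dQ_rev/T = m c ln(T₂/T₁) = 264 × 0.398 × ln(613.15/357.25) = 56.8 J/K.

ΔS = 56.8 J/K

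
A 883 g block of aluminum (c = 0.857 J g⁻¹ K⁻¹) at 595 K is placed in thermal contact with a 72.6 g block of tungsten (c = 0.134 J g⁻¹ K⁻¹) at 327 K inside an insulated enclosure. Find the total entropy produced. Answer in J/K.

Energy balance: T_f = (m₁c₁T₁ + m₂c₂T₂)/(m₁c₁ + m₂c₂) = 591.6 K.
ΔS₁ = m₁c₁ ln(T_f/T₁) = 756.731 × ln(591.6/595) = -4.339 J/K.
ΔS₂ = m₂c₂ ln(T_f/T₂) = 9.7284 × ln(591.6/327) = 5.768 J/K.
ΔS_total = -4.339 + 5.768 = 1.43 J/K.

ΔS_total = 1.43 J/K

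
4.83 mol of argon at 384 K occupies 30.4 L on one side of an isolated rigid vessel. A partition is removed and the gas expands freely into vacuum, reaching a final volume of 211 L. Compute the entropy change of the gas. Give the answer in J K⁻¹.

No heat is exchanged and no work is done, so the ideal-gas temperature stays constant.
Entropy is a state function; using a reversible isothermal path, ΔS_gas = nR ln(V₂/V₁) = 4.83 × 8.314 × ln(211/30.4) = 77.8 J/K.

ΔS_gas = 77.8 J/K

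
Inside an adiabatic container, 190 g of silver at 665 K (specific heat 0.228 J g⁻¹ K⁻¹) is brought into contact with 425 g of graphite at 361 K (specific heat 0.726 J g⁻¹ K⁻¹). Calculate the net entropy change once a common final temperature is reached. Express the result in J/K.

Energy balance: T_f = (m₁c₁T₁ + m₂c₂T₂)/(m₁c₁ + m₂c₂) = 398.43 K.
ΔS₁ = m₁c₁ ln(T_f/T₁) = 43.32 × ln(398.43/665) = -22.19 J/K.
ΔS₂ = m₂c₂ ln(T_f/T₂) = 308.55 × ln(398.43/361) = 30.44 J/K.
ΔS_total = -22.19 + 30.44 = 8.25 J/K.

ΔS_total = 8.25 J/K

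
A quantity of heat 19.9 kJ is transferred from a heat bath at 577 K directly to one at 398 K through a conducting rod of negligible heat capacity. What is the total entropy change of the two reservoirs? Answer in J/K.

ΔS_total = 15.5 J/K

ΔS_hot = −Q/T_H = −19900/577 = -34.49 J/K and ΔS_cold = +Q/T_C = 19900/398 = 50 J/K.
ΔS_total = -34.49 + 50 = 15.5 J/K, positive as the second law requires.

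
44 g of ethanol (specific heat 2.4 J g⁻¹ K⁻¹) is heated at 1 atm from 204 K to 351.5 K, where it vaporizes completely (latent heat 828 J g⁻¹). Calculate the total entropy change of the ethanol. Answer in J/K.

Warming step: ΔS₁ = m c ln(T_tr/T_i) = 44 × 2.4 × ln(351.5/204) = 57.46 J/K.
Phase change: ΔS₂ = +mL/T_tr = 44 × 828 / 351.5 = 103.6 J/K.
ΔS_total = (57.46) + (103.6) = 161 J/K.

ΔS = 161 J/K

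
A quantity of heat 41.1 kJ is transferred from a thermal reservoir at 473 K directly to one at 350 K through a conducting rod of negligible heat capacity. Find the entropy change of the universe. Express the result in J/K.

ΔS_total = 30.5 J/K

ΔS_hot = −Q/T_H = −41100/473 = -86.89 J/K and ΔS_cold = +Q/T_C = 41100/350 = 117.4 J/K.
ΔS_total = -86.89 + 117.4 = 30.5 J/K, positive as the second law requires.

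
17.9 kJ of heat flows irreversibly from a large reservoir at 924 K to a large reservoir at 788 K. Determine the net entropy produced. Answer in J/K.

ΔS_total = 3.34 J/K

ΔS_hot = −Q/T_H = −17900/924 = -19.372 J/K and ΔS_cold = +Q/T_C = 17900/788 = 22.716 J/K.
ΔS_total = -19.372 + 22.716 = 3.34 J/K, positive as the second law requires.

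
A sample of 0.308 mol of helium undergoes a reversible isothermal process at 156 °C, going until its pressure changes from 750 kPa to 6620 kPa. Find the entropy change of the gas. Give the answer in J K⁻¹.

ΔS_gas = -5.58 J/K

For an isothermal ideal gas ΔS_gas = nR ln(P₁/P₂) = 0.308 × 8.314 × ln(750/6620) = -5.58 J/K.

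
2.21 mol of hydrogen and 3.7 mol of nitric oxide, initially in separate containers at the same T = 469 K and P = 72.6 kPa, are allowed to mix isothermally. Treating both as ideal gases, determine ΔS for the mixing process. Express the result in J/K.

ΔS_mix = 32.5 J/K

Mole fractions: x_A = 2.21/5.91 = 0.374, x_B = 0.626.
ΔS_mix = −R(n_A ln x_A + n_B ln x_B) = −8.314 × (2.21 ln 0.374 + 3.7 ln 0.626) = 32.5 J/K.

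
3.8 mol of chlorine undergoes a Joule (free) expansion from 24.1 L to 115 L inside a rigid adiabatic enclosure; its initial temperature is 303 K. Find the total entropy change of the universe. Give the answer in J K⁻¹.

ΔS_universe = 49.4 J/K

No heat is exchanged and no work is done, so the ideal-gas temperature stays constant.
Entropy is a state function; using a reversible isothermal path, ΔS_gas = nR ln(V₂/V₁) = 3.8 × 8.314 × ln(115/24.1) = 49.4 J/K.
The insulated surroundings exchange no heat, so ΔS_surr = 0 and ΔS_universe = ΔS_gas.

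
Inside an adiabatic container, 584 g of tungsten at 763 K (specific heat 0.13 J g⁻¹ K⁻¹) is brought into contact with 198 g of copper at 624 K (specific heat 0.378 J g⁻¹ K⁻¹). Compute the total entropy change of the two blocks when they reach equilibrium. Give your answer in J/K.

ΔS_total = 0.761 J/K

Energy balance: T_f = (m₁c₁T₁ + m₂c₂T₂)/(m₁c₁ + m₂c₂) = 694 K.
ΔS₁ = m₁c₁ ln(T_f/T₁) = 75.92 × ln(694/763) = -7.19659 J/K.
ΔS₂ = m₂c₂ ln(T_f/T₂) = 74.844 × ln(694/624) = 7.9571 J/K.
ΔS_total = -7.19659 + 7.9571 = 0.761 J/K.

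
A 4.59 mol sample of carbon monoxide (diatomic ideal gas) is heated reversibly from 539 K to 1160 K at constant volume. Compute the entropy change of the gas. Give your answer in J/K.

ΔS = 73.1 J/K

At constant volume, ΔS = nC_V ln(T₂/T₁) with C_V = 5R/2 = 20.79 J mol⁻¹ K⁻¹.
ΔS = 4.59 × 20.79 × ln(1160/539) = 73.1 J/K.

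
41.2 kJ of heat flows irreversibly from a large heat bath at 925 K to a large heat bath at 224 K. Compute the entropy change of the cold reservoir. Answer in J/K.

ΔS_cold = 184 J/K

The cold reservoir gains heat Q, so ΔS_cold = +Q/T_C = 41200/224 = 184 J/K.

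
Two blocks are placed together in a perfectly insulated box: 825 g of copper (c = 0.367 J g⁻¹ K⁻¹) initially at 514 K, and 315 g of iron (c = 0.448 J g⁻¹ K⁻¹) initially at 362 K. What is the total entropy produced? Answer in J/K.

Energy balance: T_f = (m₁c₁T₁ + m₂c₂T₂)/(m₁c₁ + m₂c₂) = 465.68 K.
ΔS₁ = m₁c₁ ln(T_f/T₁) = 302.775 × ln(465.68/514) = -29.89 J/K.
ΔS₂ = m₂c₂ ln(T_f/T₂) = 141.12 × ln(465.68/362) = 35.54 J/K.
ΔS_total = -29.89 + 35.54 = 5.65 J/K.

ΔS_total = 5.65 J/K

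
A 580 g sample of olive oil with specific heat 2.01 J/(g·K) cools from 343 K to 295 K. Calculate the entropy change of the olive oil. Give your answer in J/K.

ΔS = -176 J/K

ΔS = ∫dQ_rev/T = m c ln(T₂/T₁) = 580 × 2.01 × ln(295/343) = -176 J/K.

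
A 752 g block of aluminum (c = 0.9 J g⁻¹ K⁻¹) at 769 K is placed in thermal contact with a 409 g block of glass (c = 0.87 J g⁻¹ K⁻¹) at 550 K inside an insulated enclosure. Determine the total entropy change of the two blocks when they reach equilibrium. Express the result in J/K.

Energy balance: T_f = (m₁c₁T₁ + m₂c₂T₂)/(m₁c₁ + m₂c₂) = 693.54 K.
ΔS₁ = m₁c₁ ln(T_f/T₁) = 676.8 × ln(693.54/769) = -69.91 J/K.
ΔS₂ = m₂c₂ ln(T_f/T₂) = 355.83 × ln(693.54/550) = 82.51 J/K.
ΔS_total = -69.91 + 82.51 = 12.6 J/K.

ΔS_total = 12.6 J/K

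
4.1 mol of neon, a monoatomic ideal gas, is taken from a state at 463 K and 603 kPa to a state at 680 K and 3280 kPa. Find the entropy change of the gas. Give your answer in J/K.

ΔS = nC_p ln(T₂/T₁) − nR ln(P₂/P₁), with C_p = 5R/2 = 20.79 J mol⁻¹ K⁻¹ for a monoatomic ideal gas.
ΔS = 4.1 × [20.79 × ln(680/463) − 8.314 × ln(3280/603)] = -25 J/K.

ΔS = -25 J/K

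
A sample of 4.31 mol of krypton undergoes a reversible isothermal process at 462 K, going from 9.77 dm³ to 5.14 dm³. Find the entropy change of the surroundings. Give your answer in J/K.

ΔS_surr = 23 J/K

For an isothermal ideal gas ΔS_gas = nR ln(V₂/V₁) = 4.31 × 8.314 × ln(5.14/9.77) = -23 J/K.
The process is reversible, so ΔS_surr = −ΔS_gas = 23 J/K and ΔS_universe = 0.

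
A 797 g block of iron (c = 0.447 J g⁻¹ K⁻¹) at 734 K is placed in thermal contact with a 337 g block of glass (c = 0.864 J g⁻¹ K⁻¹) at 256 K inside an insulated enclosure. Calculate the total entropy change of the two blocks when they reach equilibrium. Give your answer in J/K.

ΔS_total = 82.3 J/K

Energy balance: T_f = (m₁c₁T₁ + m₂c₂T₂)/(m₁c₁ + m₂c₂) = 519.03 K.
ΔS₁ = m₁c₁ ln(T_f/T₁) = 356.259 × ln(519.03/734) = -123.5 J/K.
ΔS₂ = m₂c₂ ln(T_f/T₂) = 291.168 × ln(519.03/256) = 205.8 J/K.
ΔS_total = -123.5 + 205.8 = 82.3 J/K.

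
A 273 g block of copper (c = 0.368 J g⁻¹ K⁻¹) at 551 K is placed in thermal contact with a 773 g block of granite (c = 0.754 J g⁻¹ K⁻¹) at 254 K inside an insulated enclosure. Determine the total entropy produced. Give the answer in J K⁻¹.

ΔS_total = 30.6 J/K

Energy balance: T_f = (m₁c₁T₁ + m₂c₂T₂)/(m₁c₁ + m₂c₂) = 297.67 K.
ΔS₁ = m₁c₁ ln(T_f/T₁) = 100.464 × ln(297.67/551) = -61.86 J/K.
ΔS₂ = m₂c₂ ln(T_f/T₂) = 582.842 × ln(297.67/254) = 92.46 J/K.
ΔS_total = -61.86 + 92.46 = 30.6 J/K.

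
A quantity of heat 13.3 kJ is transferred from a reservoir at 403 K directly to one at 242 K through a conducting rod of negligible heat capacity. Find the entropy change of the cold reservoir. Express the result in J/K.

The cold reservoir gains heat Q, so ΔS_cold = +Q/T_C = 13300/242 = 55 J/K.

ΔS_cold = 55 J/K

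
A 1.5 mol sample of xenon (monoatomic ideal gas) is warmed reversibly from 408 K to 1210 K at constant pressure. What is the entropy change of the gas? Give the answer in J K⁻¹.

At constant pressure, ΔS = nC_p ln(T₂/T₁) with C_p = 5R/2 = 20.79 J mol⁻¹ K⁻¹.
ΔS = 1.5 × 20.79 × ln(1210/408) = 33.9 J/K.

ΔS = 33.9 J/K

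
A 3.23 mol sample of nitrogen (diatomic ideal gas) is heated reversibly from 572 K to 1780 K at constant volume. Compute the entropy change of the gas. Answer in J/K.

ΔS = 76.2 J/K

At constant volume, ΔS = nC_V ln(T₂/T₁) with C_V = 5R/2 = 20.79 J mol⁻¹ K⁻¹.
ΔS = 3.23 × 20.79 × ln(1780/572) = 76.2 J/K.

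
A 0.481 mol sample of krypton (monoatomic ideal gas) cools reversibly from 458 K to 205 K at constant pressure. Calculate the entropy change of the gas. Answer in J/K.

At constant pressure, ΔS = nC_p ln(T₂/T₁) with C_p = 5R/2 = 20.79 J mol⁻¹ K⁻¹.
ΔS = 0.481 × 20.79 × ln(205/458) = -8.04 J/K.

ΔS = -8.04 J/K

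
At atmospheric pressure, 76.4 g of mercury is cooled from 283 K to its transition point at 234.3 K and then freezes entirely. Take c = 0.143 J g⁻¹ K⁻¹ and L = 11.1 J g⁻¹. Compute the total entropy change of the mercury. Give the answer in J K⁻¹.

Cooling step: ΔS₁ = m c ln(T_tr/T_i) = 76.4 × 0.143 × ln(234.3/283) = -2.063 J/K.
Phase change: ΔS₂ = −mL/T_tr = −76.4 × 11.1 / 234.3 = -3.619 J/K.
ΔS_total = (-2.063) + (-3.619) = -5.68 J/K.

ΔS = -5.68 J/K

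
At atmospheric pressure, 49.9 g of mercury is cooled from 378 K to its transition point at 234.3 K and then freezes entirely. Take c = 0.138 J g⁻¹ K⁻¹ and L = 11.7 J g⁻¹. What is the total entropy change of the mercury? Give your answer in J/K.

ΔS = -5.79 J/K

Cooling step: ΔS₁ = m c ln(T_tr/T_i) = 49.9 × 0.138 × ln(234.3/378) = -3.294 J/K.
Phase change: ΔS₂ = −mL/T_tr = −49.9 × 11.7 / 234.3 = -2.492 J/K.
ΔS_total = (-3.294) + (-2.492) = -5.79 J/K.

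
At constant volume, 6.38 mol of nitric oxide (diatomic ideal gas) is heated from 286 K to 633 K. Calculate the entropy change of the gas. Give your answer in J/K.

At constant volume, ΔS = nC_V ln(T₂/T₁) with C_V = 5R/2 = 20.79 J mol⁻¹ K⁻¹.
ΔS = 6.38 × 20.79 × ln(633/286) = 105 J/K.

ΔS = 105 J/K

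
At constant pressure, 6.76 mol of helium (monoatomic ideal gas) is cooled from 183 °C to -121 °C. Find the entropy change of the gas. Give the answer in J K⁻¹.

ΔS = -154 J/K

In kelvin: T₁ = 456.15 K, T₂ = 152.15 K. At constant pressure, ΔS = nC_p ln(T₂/T₁) with C_p = 5R/2 = 20.79 J mol⁻¹ K⁻¹.
ΔS = 6.76 × 20.79 × ln(152.15/456.15) = -154 J/K.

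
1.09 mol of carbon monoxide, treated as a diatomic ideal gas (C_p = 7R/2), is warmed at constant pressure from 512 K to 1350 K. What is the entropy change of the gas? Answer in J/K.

ΔS = 30.8 J/K

At constant pressure, ΔS = nC_p ln(T₂/T₁) with C_p = 7R/2 = 29.1 J mol⁻¹ K⁻¹.
ΔS = 1.09 × 29.1 × ln(1350/512) = 30.8 J/K.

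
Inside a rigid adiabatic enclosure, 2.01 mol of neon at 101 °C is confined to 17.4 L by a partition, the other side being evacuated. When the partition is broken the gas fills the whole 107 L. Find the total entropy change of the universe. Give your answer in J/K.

ΔS_universe = 30.4 J/K

No heat is exchanged and no work is done, so the ideal-gas temperature stays constant.
Entropy is a state function; using a reversible isothermal path, ΔS_gas = nR ln(V₂/V₁) = 2.01 × 8.314 × ln(107/17.4) = 30.4 J/K.
The insulated surroundings exchange no heat, so ΔS_surr = 0 and ΔS_universe = ΔS_gas.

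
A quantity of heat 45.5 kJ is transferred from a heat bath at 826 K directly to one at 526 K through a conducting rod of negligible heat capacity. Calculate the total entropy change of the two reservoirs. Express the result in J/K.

ΔS_hot = −Q/T_H = −45500/826 = -55.08 J/K and ΔS_cold = +Q/T_C = 45500/526 = 86.5 J/K.
ΔS_total = -55.08 + 86.5 = 31.4 J/K, positive as the second law requires.

ΔS_total = 31.4 J/K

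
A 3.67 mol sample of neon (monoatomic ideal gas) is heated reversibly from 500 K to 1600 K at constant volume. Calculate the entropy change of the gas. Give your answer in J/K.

ΔS = 53.2 J/K

At constant volume, ΔS = nC_V ln(T₂/T₁) with C_V = 3R/2 = 12.47 J mol⁻¹ K⁻¹.
ΔS = 3.67 × 12.47 × ln(1600/500) = 53.2 J/K.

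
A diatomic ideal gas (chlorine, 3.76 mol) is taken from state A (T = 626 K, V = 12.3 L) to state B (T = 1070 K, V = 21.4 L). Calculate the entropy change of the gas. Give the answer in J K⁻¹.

ΔS = 59.2 J/K

Entropy is a state function: ΔS = nC_V ln(T₂/T₁) + nR ln(V₂/V₁), with C_V = 5R/2 = 20.79 J mol⁻¹ K⁻¹ for a diatomic ideal gas.
ΔS = 3.76 × [20.79 × ln(1070/626) + 8.314 × ln(21.4/12.3)] = 59.2 J/K.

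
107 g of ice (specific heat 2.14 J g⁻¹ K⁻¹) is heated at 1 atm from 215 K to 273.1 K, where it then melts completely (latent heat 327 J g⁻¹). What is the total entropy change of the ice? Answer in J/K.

ΔS = 183 J/K

Warming step: ΔS₁ = m c ln(T_tr/T_i) = 107 × 2.14 × ln(273.1/215) = 54.77 J/K.
Phase change: ΔS₂ = +mL/T_tr = 107 × 327 / 273.1 = 128.1 J/K.
ΔS_total = (54.77) + (128.1) = 183 J/K.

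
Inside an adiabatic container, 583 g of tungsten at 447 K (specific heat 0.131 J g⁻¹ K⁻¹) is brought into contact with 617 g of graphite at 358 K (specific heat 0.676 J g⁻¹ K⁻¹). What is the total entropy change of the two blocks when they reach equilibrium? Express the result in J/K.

Energy balance: T_f = (m₁c₁T₁ + m₂c₂T₂)/(m₁c₁ + m₂c₂) = 371.77 K.
ΔS₁ = m₁c₁ ln(T_f/T₁) = 76.373 × ln(371.77/447) = -14.073 J/K.
ΔS₂ = m₂c₂ ln(T_f/T₂) = 417.092 × ln(371.77/358) = 15.747 J/K.
ΔS_total = -14.073 + 15.747 = 1.67 J/K.

ΔS_total = 1.67 J/K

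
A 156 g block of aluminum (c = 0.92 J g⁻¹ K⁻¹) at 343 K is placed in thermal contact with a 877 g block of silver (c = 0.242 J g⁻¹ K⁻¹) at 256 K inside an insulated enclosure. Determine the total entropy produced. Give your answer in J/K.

ΔS_total = 3.72 J/K

Energy balance: T_f = (m₁c₁T₁ + m₂c₂T₂)/(m₁c₁ + m₂c₂) = 291.1 K.
ΔS₁ = m₁c₁ ln(T_f/T₁) = 143.52 × ln(291.1/343) = -23.55 J/K.
ΔS₂ = m₂c₂ ln(T_f/T₂) = 212.234 × ln(291.1/256) = 27.27 J/K.
ΔS_total = -23.55 + 27.27 = 3.72 J/K.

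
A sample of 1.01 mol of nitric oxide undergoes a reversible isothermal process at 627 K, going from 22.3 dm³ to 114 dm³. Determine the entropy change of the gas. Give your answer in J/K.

ΔS_gas = 13.7 J/K

For an isothermal ideal gas ΔS_gas = nR ln(V₂/V₁) = 1.01 × 8.314 × ln(114/22.3) = 13.7 J/K.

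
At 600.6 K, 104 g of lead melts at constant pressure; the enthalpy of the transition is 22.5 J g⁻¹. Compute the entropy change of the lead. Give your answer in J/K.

ΔS = 3.9 J/K

Heat absorbed by the substance: Q = mL = 104 × 22.5 = 2340 J.
At constant T, ΔS = Q_rev/T = 2340 / 600.6 = 3.9 J/K.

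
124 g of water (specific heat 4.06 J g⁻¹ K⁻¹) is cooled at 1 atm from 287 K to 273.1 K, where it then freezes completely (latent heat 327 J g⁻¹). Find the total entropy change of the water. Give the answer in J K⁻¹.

ΔS = -173 J/K

Cooling step: ΔS₁ = m c ln(T_tr/T_i) = 124 × 4.06 × ln(273.1/287) = -24.99 J/K.
Phase change: ΔS₂ = −mL/T_tr = −124 × 327 / 273.1 = -148.5 J/K.
ΔS_total = (-24.99) + (-148.5) = -173 J/K.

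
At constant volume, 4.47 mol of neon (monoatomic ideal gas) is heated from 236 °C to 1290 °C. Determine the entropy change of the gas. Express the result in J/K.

ΔS = 62.5 J/K

In kelvin: T₁ = 509.15 K, T₂ = 1563.15 K. At constant volume, ΔS = nC_V ln(T₂/T₁) with C_V = 3R/2 = 12.47 J mol⁻¹ K⁻¹.
ΔS = 4.47 × 12.47 × ln(1563.15/509.15) = 62.5 J/K.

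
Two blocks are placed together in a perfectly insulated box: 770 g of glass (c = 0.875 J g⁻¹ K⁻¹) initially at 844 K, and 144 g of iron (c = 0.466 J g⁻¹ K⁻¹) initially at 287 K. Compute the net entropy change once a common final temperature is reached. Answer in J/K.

ΔS_total = 26.7 J/K

Energy balance: T_f = (m₁c₁T₁ + m₂c₂T₂)/(m₁c₁ + m₂c₂) = 793.55 K.
ΔS₁ = m₁c₁ ln(T_f/T₁) = 673.75 × ln(793.55/844) = -41.53 J/K.
ΔS₂ = m₂c₂ ln(T_f/T₂) = 67.104 × ln(793.55/287) = 68.25 J/K.
ΔS_total = -41.53 + 68.25 = 26.7 J/K.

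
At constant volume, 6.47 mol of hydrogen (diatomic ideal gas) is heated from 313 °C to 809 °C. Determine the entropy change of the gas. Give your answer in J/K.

In kelvin: T₁ = 586.15 K, T₂ = 1082.15 K. At constant volume, ΔS = nC_V ln(T₂/T₁) with C_V = 5R/2 = 20.79 J mol⁻¹ K⁻¹.
ΔS = 6.47 × 20.79 × ln(1082.15/586.15) = 82.5 J/K.

ΔS = 82.5 J/K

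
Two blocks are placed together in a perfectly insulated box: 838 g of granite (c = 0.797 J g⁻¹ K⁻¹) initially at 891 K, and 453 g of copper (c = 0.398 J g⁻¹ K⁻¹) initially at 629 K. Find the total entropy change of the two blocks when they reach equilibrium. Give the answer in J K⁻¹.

ΔS_total = 8.04 J/K

Energy balance: T_f = (m₁c₁T₁ + m₂c₂T₂)/(m₁c₁ + m₂c₂) = 835.31 K.
ΔS₁ = m₁c₁ ln(T_f/T₁) = 667.886 × ln(835.31/891) = -43.108 J/K.
ΔS₂ = m₂c₂ ln(T_f/T₂) = 180.294 × ln(835.31/629) = 51.144 J/K.
ΔS_total = -43.108 + 51.144 = 8.04 J/K.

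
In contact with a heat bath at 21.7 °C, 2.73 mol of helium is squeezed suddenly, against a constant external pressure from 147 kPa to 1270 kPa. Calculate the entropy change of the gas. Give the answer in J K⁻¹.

Entropy is a state function, so ΔS_gas depends only on the end states.
For an isothermal ideal gas ΔS_gas = nR ln(P₁/P₂) = 2.73 × 8.314 × ln(147/1270) = -48.9 J/K.

ΔS_gas = -48.9 J/K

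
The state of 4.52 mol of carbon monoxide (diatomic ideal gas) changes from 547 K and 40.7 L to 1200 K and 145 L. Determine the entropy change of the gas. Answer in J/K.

Entropy is a state function: ΔS = nC_V ln(T₂/T₁) + nR ln(V₂/V₁), with C_V = 5R/2 = 20.79 J mol⁻¹ K⁻¹ for a diatomic ideal gas.
ΔS = 4.52 × [20.79 × ln(1200/547) + 8.314 × ln(145/40.7)] = 122 J/K.

ΔS = 122 J/K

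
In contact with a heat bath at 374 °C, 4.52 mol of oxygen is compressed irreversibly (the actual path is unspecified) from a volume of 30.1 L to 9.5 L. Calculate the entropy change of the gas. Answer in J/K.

ΔS_gas = -43.3 J/K

Entropy is a state function, so ΔS_gas depends only on the end states.
For an isothermal ideal gas ΔS_gas = nR ln(V₂/V₁) = 4.52 × 8.314 × ln(9.5/30.1) = -43.3 J/K.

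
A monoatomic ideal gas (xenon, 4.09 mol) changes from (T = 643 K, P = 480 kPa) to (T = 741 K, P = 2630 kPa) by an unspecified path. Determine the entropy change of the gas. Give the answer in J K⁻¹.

ΔS = -45.8 J/K

ΔS = nC_p ln(T₂/T₁) − nR ln(P₂/P₁), with C_p = 5R/2 = 20.79 J mol⁻¹ K⁻¹ for a monoatomic ideal gas.
ΔS = 4.09 × [20.79 × ln(741/643) − 8.314 × ln(2630/480)] = -45.8 J/K.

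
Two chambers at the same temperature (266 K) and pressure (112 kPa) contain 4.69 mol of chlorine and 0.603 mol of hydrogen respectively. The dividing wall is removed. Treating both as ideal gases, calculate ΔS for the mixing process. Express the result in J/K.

ΔS_mix = 15.6 J/K

Mole fractions: x_A = 4.69/5.29 = 0.886, x_B = 0.114.
ΔS_mix = −R(n_A ln x_A + n_B ln x_B) = −8.314 × (4.69 ln 0.886 + 0.603 ln 0.114) = 15.6 J/K.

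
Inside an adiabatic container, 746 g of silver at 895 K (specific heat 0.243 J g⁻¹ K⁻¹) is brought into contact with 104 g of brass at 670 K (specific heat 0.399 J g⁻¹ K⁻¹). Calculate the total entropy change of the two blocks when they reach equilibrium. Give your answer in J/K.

Energy balance: T_f = (m₁c₁T₁ + m₂c₂T₂)/(m₁c₁ + m₂c₂) = 853.09 K.
ΔS₁ = m₁c₁ ln(T_f/T₁) = 181.278 × ln(853.09/895) = -8.694 J/K.
ΔS₂ = m₂c₂ ln(T_f/T₂) = 41.496 × ln(853.09/670) = 10.02 J/K.
ΔS_total = -8.694 + 10.02 = 1.33 J/K.

ΔS_total = 1.33 J/K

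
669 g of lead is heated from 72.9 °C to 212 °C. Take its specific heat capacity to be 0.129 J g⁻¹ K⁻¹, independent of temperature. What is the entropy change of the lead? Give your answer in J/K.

ΔS = 29.2 J/K

In kelvin: T₁ = 346.05 K, T₂ = 485.15 K. ΔS = ∫dQ_rev/T = m c ln(T₂/T₁) = 669 × 0.129 × ln(485.15/346.05) = 29.2 J/K.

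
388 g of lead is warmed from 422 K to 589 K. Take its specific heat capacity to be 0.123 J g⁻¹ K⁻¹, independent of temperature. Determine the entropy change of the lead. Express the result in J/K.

ΔS = ∫dQ_rev/T = m c ln(T₂/T₁) = 388 × 0.123 × ln(589/422) = 15.9 J/K.

ΔS = 15.9 J/K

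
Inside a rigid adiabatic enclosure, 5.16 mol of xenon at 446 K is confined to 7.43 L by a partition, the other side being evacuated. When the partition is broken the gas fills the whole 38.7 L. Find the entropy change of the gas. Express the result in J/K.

ΔS_gas = 70.8 J/K

No heat is exchanged and no work is done, so the ideal-gas temperature stays constant.
Entropy is a state function; using a reversible isothermal path, ΔS_gas = nR ln(V₂/V₁) = 5.16 × 8.314 × ln(38.7/7.43) = 70.8 J/K.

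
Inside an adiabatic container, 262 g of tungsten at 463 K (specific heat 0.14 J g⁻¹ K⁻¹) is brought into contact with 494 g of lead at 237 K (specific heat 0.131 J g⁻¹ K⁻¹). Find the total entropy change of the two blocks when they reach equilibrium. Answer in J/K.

ΔS_total = 5.49 J/K

Energy balance: T_f = (m₁c₁T₁ + m₂c₂T₂)/(m₁c₁ + m₂c₂) = 318.76 K.
ΔS₁ = m₁c₁ ln(T_f/T₁) = 36.68 × ln(318.76/463) = -13.69 J/K.
ΔS₂ = m₂c₂ ln(T_f/T₂) = 64.714 × ln(318.76/237) = 19.18 J/K.
ΔS_total = -13.69 + 19.18 = 5.49 J/K.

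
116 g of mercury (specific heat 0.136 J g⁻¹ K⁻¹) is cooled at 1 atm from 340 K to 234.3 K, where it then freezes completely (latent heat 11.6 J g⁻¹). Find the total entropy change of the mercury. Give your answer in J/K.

Cooling step: ΔS₁ = m c ln(T_tr/T_i) = 116 × 0.136 × ln(234.3/340) = -5.874 J/K.
Phase change: ΔS₂ = −mL/T_tr = −116 × 11.6 / 234.3 = -5.743 J/K.
ΔS_total = (-5.874) + (-5.743) = -11.6 J/K.

ΔS = -11.6 J/K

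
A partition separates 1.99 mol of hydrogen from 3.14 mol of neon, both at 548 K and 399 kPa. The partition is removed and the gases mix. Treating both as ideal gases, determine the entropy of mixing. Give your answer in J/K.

Mole fractions: x_A = 1.99/5.13 = 0.388, x_B = 0.612.
ΔS_mix = −R(n_A ln x_A + n_B ln x_B) = −8.314 × (1.99 ln 0.388 + 3.14 ln 0.612) = 28.5 J/K.

ΔS_mix = 28.5 J/K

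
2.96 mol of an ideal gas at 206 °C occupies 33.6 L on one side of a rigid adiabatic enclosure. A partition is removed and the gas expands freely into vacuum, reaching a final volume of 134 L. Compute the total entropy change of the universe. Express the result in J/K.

For an ideal gas in free expansion Q = 0 and W = 0, so T is unchanged.
Entropy is a state function; using a reversible isothermal path, ΔS_gas = nR ln(V₂/V₁) = 2.96 × 8.314 × ln(134/33.6) = 34 J/K.
The insulated surroundings exchange no heat, so ΔS_surr = 0 and ΔS_universe = ΔS_gas.

ΔS_universe = 34 J/K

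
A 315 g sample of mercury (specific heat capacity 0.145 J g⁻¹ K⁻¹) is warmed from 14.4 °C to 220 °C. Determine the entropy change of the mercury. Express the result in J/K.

In kelvin: T₁ = 287.55 K, T₂ = 493.15 K. ΔS = ∫dQ_rev/T = m c ln(T₂/T₁) = 315 × 0.145 × ln(493.15/287.55) = 24.6 J/K.

ΔS = 24.6 J/K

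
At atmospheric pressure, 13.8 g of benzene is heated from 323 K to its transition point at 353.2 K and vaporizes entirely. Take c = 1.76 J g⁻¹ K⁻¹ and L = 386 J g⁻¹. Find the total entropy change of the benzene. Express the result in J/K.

Warming step: ΔS₁ = m c ln(T_tr/T_i) = 13.8 × 1.76 × ln(353.2/323) = 2.171 J/K.
Phase change: ΔS₂ = +mL/T_tr = 13.8 × 386 / 353.2 = 15.08 J/K.
ΔS_total = (2.171) + (15.08) = 17.3 J/K.

ΔS = 17.3 J/K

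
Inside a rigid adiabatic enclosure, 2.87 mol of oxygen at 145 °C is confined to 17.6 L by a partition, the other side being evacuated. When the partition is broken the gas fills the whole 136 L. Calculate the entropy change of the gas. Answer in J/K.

For an ideal gas in free expansion Q = 0 and W = 0, so T is unchanged.
Entropy is a state function; using a reversible isothermal path, ΔS_gas = nR ln(V₂/V₁) = 2.87 × 8.314 × ln(136/17.6) = 48.8 J/K.

ΔS_gas = 48.8 J/K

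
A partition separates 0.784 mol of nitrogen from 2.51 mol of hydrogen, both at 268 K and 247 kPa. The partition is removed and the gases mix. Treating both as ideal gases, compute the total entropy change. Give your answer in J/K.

Mole fractions: x_A = 0.784/3.29 = 0.238, x_B = 0.762.
ΔS_mix = −R(n_A ln x_A + n_B ln x_B) = −8.314 × (0.784 ln 0.238 + 2.51 ln 0.762) = 15 J/K.

ΔS_mix = 15 J/K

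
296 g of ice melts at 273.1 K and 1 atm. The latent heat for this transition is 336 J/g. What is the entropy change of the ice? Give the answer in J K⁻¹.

ΔS = 364 J/K

Heat absorbed by the substance: Q = mL = 296 × 336 = 99456 J.
At constant T, ΔS = Q_rev/T = 99456 / 273.1 = 364 J/K.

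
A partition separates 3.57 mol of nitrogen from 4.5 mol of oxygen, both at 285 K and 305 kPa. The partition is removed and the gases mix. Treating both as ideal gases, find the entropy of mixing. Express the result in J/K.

Mole fractions: x_A = 3.57/8.07 = 0.442, x_B = 0.558.
ΔS_mix = −R(n_A ln x_A + n_B ln x_B) = −8.314 × (3.57 ln 0.442 + 4.5 ln 0.558) = 46.1 J/K.

ΔS_mix = 46.1 J/K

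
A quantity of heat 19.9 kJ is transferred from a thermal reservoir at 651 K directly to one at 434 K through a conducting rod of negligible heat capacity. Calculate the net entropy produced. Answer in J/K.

ΔS_hot = −Q/T_H = −19900/651 = -30.57 J/K and ΔS_cold = +Q/T_C = 19900/434 = 45.85 J/K.
ΔS_total = -30.57 + 45.85 = 15.3 J/K, positive as the second law requires.

ΔS_total = 15.3 J/K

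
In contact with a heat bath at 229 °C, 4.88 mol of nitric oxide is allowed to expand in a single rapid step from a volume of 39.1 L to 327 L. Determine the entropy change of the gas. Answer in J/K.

Entropy is a state function, so ΔS_gas depends only on the end states.
For an isothermal ideal gas ΔS_gas = nR ln(V₂/V₁) = 4.88 × 8.314 × ln(327/39.1) = 86.2 J/K.

ΔS_gas = 86.2 J/K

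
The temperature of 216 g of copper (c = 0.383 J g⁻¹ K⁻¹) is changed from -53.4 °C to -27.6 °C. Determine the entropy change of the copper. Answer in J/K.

In kelvin: T₁ = 219.75 K, T₂ = 245.55 K. ΔS = ∫dQ_rev/T = m c ln(T₂/T₁) = 216 × 0.383 × ln(245.55/219.75) = 9.18 J/K.

ΔS = 9.18 J/K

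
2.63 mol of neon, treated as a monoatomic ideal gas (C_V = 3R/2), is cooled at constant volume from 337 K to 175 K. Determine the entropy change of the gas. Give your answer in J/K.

At constant volume, ΔS = nC_V ln(T₂/T₁) with C_V = 3R/2 = 12.47 J mol⁻¹ K⁻¹.
ΔS = 2.63 × 12.47 × ln(175/337) = -21.5 J/K.

ΔS = -21.5 J/K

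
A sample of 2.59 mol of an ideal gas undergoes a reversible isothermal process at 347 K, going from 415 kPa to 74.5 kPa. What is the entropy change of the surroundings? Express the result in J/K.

For an isothermal ideal gas ΔS_gas = nR ln(P₁/P₂) = 2.59 × 8.314 × ln(415/74.5) = 37 J/K.
The process is reversible, so ΔS_surr = −ΔS_gas = -37 J/K and ΔS_universe = 0.

ΔS_surr = -37 J/K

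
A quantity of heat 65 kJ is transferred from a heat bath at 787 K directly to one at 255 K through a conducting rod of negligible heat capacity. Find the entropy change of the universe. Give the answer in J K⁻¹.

ΔS_total = 172 J/K

ΔS_hot = −Q/T_H = −65000/787 = -82.59 J/K and ΔS_cold = +Q/T_C = 65000/255 = 254.9 J/K.
ΔS_total = -82.59 + 254.9 = 172 J/K, positive as the second law requires.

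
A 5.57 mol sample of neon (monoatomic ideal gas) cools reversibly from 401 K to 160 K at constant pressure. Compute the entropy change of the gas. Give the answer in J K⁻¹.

At constant pressure, ΔS = nC_p ln(T₂/T₁) with C_p = 5R/2 = 20.79 J mol⁻¹ K⁻¹.
ΔS = 5.57 × 20.79 × ln(160/401) = -106 J/K.

ΔS = -106 J/K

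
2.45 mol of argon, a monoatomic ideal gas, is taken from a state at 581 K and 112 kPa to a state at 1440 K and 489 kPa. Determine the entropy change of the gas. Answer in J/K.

ΔS = nC_p ln(T₂/T₁) − nR ln(P₂/P₁), with C_p = 5R/2 = 20.79 J mol⁻¹ K⁻¹ for a monoatomic ideal gas.
ΔS = 2.45 × [20.79 × ln(1440/581) − 8.314 × ln(489/112)] = 16.2 J/K.

ΔS = 16.2 J/K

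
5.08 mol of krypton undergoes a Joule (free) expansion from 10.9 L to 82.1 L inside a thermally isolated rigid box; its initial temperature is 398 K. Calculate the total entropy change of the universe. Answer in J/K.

ΔS_universe = 85.3 J/K

No heat is exchanged and no work is done, so the ideal-gas temperature stays constant.
Entropy is a state function; using a reversible isothermal path, ΔS_gas = nR ln(V₂/V₁) = 5.08 × 8.314 × ln(82.1/10.9) = 85.3 J/K.
The insulated surroundings exchange no heat, so ΔS_surr = 0 and ΔS_universe = ΔS_gas.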